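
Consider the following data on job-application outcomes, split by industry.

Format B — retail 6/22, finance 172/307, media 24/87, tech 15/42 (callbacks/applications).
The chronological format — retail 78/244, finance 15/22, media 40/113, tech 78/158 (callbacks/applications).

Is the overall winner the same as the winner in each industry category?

Retail: Format B 6/22 = 27.3%, the chronological format 78/244 = 32.0% → the chronological format
Finance: Format B 172/307 = 56.0%, the chronological format 15/22 = 68.2% → the chronological format
Media: Format B 24/87 = 27.6%, the chronological format 40/113 = 35.4% → the chronological format
Tech: Format B 15/42 = 35.7%, the chronological format 78/158 = 49.4% → the chronological format
Overall: Format B 217/458 = 47.4%, the chronological format 211/537 = 39.3% → Format B
The chronological format wins each industry group but Format B wins overall — the comparison reverses. The chronological format's applications skew toward retail, which has a lower base rate.

No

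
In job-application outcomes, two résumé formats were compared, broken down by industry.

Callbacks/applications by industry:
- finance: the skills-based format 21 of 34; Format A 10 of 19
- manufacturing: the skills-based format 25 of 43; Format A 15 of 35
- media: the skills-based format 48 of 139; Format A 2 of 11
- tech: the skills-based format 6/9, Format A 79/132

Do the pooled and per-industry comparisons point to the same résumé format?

No

Finance: the skills-based format 21/34 = 61.8%, Format A 10/19 = 52.6% → the skills-based format
Manufacturing: the skills-based format 25/43 = 58.1%, Format A 15/35 = 42.9% → the skills-based format
Media: the skills-based format 48/139 = 34.5%, Format A 2/11 = 18.2% → the skills-based format
Tech: the skills-based format 6/9 = 66.7%, Format A 79/132 = 59.8% → the skills-based format
Overall: the skills-based format 100/225 = 44.4%, Format A 106/197 = 53.8% → Format A
The skills-based format wins each industry group but Format A wins overall — the comparison reverses. The skills-based format's applications skew toward media, which has a lower base rate.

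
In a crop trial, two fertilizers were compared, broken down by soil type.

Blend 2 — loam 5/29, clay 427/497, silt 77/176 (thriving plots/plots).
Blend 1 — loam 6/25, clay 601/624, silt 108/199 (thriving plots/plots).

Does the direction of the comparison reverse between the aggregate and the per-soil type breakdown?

Loam: Blend 2 5/29 = 17.2%, Blend 1 6/25 = 24.0% → Blend 1
Clay: Blend 2 427/497 = 85.9%, Blend 1 601/624 = 96.3% → Blend 1
Silt: Blend 2 77/176 = 43.8%, Blend 1 108/199 = 54.3% → Blend 1
Overall: Blend 2 509/702 = 72.5%, Blend 1 715/848 = 84.3% → Blend 1
Blend 1 wins overall and in every soil group — no reversal.

No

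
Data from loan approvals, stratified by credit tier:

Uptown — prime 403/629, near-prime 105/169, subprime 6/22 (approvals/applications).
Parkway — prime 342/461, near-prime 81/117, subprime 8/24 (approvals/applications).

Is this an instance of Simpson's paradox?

No

Prime: Uptown 403/629 = 64.1%, Parkway 342/461 = 74.2% → Parkway
Near-prime: Uptown 105/169 = 62.1%, Parkway 81/117 = 69.2% → Parkway
Subprime: Uptown 6/22 = 27.3%, Parkway 8/24 = 33.3% → Parkway
Overall: Uptown 514/820 = 62.7%, Parkway 431/602 = 71.6% → Parkway
Parkway wins overall and in every credit group — no reversal.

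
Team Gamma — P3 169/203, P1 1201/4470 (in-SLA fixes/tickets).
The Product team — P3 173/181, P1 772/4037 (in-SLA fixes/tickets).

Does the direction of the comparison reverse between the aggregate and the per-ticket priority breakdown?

P3: Team Gamma 169/203 = 83.3%, the Product team 173/181 = 95.6% → the Product team
P1: Team Gamma 1201/4470 = 26.9%, the Product team 772/4037 = 19.1% → Team Gamma
Overall: Team Gamma 1370/4673 = 29.3%, the Product team 945/4218 = 22.4% → Team Gamma
Neither sweeps: Team Gamma wins 1 of 2 groups, the Product team wins 1. Team Gamma wins overall but not every group — no Simpson reversal.

No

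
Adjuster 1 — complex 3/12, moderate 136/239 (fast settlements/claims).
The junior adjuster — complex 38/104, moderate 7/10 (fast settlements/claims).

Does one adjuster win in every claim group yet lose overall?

Yes

Complex: Adjuster 1 3/12 = 25.0%, the junior adjuster 38/104 = 36.5% → the junior adjuster
Moderate: Adjuster 1 136/239 = 56.9%, the junior adjuster 7/10 = 70.0% → the junior adjuster
Overall: Adjuster 1 139/251 = 55.4%, the junior adjuster 45/114 = 39.5% → Adjuster 1
The junior adjuster wins each claim group but Adjuster 1 wins overall — the comparison reverses. The junior adjuster's claims skew toward complex, which has a lower base rate.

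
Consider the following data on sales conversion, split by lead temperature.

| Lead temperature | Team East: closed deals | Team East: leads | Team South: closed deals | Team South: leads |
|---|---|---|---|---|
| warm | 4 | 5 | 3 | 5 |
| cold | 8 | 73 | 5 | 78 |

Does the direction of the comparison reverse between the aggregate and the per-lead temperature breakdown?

Warm: Team East 4/5 = 80.0%, Team South 3/5 = 60.0% → Team East
Cold: Team East 8/73 = 11.0%, Team South 5/78 = 6.4% → Team East
Overall: Team East 12/78 = 15.4%, Team South 8/83 = 9.6% → Team East
Team East wins overall and in every lead group — no reversal.

No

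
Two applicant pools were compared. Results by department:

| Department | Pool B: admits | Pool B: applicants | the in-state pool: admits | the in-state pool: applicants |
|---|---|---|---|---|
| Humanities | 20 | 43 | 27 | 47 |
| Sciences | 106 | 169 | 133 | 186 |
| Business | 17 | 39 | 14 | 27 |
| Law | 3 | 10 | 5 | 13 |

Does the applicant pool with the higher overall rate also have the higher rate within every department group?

Humanities: Pool B 20/43 = 46.5%, the in-state pool 27/47 = 57.4% → the in-state pool
Sciences: Pool B 106/169 = 62.7%, the in-state pool 133/186 = 71.5% → the in-state pool
Business: Pool B 17/39 = 43.6%, the in-state pool 14/27 = 51.9% → the in-state pool
Law: Pool B 3/10 = 30.0%, the in-state pool 5/13 = 38.5% → the in-state pool
Overall: Pool B 146/261 = 55.9%, the in-state pool 179/273 = 65.6% → the in-state pool
The in-state pool wins overall and in every department group — no reversal.

Yes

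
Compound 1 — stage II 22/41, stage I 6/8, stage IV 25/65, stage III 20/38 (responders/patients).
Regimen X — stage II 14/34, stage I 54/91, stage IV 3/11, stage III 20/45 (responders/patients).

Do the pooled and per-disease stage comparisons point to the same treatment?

No

Stage II: Compound 1 22/41 = 53.7%, Regimen X 14/34 = 41.2% → Compound 1
Stage I: Compound 1 6/8 = 75.0%, Regimen X 54/91 = 59.3% → Compound 1
Stage IV: Compound 1 25/65 = 38.5%, Regimen X 3/11 = 27.3% → Compound 1
Stage III: Compound 1 20/38 = 52.6%, Regimen X 20/45 = 44.4% → Compound 1
Overall: Compound 1 73/152 = 48.0%, Regimen X 91/181 = 50.3% → Regimen X
Compound 1 wins each disease group but Regimen X wins overall — the comparison reverses. Compound 1's patients skew toward stage IV, which has a lower base rate.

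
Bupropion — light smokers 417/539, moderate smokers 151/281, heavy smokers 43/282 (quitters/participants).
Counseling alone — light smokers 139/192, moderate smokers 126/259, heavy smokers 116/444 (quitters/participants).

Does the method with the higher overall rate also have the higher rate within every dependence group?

Light smokers: bupropion 417/539 = 77.4%, counseling alone 139/192 = 72.4% → bupropion
Moderate smokers: bupropion 151/281 = 53.7%, counseling alone 126/259 = 48.6% → bupropion
Heavy smokers: bupropion 43/282 = 15.2%, counseling alone 116/444 = 26.1% → counseling alone
Overall: bupropion 611/1102 = 55.4%, counseling alone 381/895 = 42.6% → bupropion
Neither sweeps: bupropion wins 2 of 3 groups, counseling alone wins 1. Bupropion wins overall but not every group — no Simpson reversal.

No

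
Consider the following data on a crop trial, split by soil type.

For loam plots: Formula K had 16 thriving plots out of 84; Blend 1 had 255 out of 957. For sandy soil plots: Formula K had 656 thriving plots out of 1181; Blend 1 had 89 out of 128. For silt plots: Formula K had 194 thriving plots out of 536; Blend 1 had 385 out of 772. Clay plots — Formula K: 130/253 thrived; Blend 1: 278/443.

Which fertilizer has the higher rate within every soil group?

Loam: Formula K 16/84 = 19.0%, Blend 1 255/957 = 26.6% → Blend 1
Sandy soil: Formula K 656/1181 = 55.5%, Blend 1 89/128 = 69.5% → Blend 1
Silt: Formula K 194/536 = 36.2%, Blend 1 385/772 = 49.9% → Blend 1
Clay: Formula K 130/253 = 51.4%, Blend 1 278/443 = 62.8% → Blend 1
Blend 1 has the higher rate in all 4 groups.

Blend 1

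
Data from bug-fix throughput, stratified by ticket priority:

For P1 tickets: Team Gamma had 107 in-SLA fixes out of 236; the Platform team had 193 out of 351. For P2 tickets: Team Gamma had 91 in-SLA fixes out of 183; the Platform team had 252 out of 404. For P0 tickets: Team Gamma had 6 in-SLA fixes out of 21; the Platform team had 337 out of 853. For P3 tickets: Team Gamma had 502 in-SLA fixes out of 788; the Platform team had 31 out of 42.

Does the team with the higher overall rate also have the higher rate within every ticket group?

P1: Team Gamma 107/236 = 45.3%, the Platform team 193/351 = 55.0% → the Platform team
P2: Team Gamma 91/183 = 49.7%, the Platform team 252/404 = 62.4% → the Platform team
P0: Team Gamma 6/21 = 28.6%, the Platform team 337/853 = 39.5% → the Platform team
P3: Team Gamma 502/788 = 63.7%, the Platform team 31/42 = 73.8% → the Platform team
Overall: Team Gamma 706/1228 = 57.5%, the Platform team 813/1650 = 49.3% → Team Gamma
The Platform team wins each ticket group but Team Gamma wins overall — the comparison reverses. The Platform team's tickets skew toward P0, which has a lower base rate.

No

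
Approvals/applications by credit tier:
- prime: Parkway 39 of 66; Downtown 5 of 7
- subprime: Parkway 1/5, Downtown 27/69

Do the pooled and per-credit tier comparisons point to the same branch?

Prime: Parkway 39/66 = 59.1%, Downtown 5/7 = 71.4% → Downtown
Subprime: Parkway 1/5 = 20.0%, Downtown 27/69 = 39.1% → Downtown
Overall: Parkway 40/71 = 56.3%, Downtown 32/76 = 42.1% → Parkway
Downtown wins each credit group but Parkway wins overall — the comparison reverses. Downtown's applications skew toward subprime, which has a lower base rate.

No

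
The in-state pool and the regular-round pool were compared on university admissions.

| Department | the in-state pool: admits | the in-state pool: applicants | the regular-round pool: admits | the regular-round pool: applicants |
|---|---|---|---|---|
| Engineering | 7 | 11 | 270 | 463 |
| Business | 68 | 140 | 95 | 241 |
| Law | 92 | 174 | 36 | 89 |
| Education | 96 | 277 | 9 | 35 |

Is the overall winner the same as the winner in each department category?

Engineering: the in-state pool 7/11 = 63.6%, the regular-round pool 270/463 = 58.3% → the in-state pool
Business: the in-state pool 68/140 = 48.6%, the regular-round pool 95/241 = 39.4% → the in-state pool
Law: the in-state pool 92/174 = 52.9%, the regular-round pool 36/89 = 40.4% → the in-state pool
Education: the in-state pool 96/277 = 34.7%, the regular-round pool 9/35 = 25.7% → the in-state pool
Overall: the in-state pool 263/602 = 43.7%, the regular-round pool 410/828 = 49.5% → the regular-round pool
The in-state pool wins each department group but the regular-round pool wins overall — the comparison reverses. The in-state pool's applicants skew toward Education, which has a lower base rate.

No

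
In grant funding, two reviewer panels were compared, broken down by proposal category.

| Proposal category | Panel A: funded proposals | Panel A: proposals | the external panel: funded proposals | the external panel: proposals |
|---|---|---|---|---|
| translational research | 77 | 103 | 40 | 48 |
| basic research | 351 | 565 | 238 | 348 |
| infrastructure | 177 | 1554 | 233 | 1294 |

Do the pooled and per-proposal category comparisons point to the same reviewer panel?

Yes

Translational research: Panel A 77/103 = 74.8%, the external panel 40/48 = 83.3% → the external panel
Basic research: Panel A 351/565 = 62.1%, the external panel 238/348 = 68.4% → the external panel
Infrastructure: Panel A 177/1554 = 11.4%, the external panel 233/1294 = 18.0% → the external panel
Overall: Panel A 605/2222 = 27.2%, the external panel 511/1690 = 30.2% → the external panel
The external panel wins overall and in every proposal group — no reversal.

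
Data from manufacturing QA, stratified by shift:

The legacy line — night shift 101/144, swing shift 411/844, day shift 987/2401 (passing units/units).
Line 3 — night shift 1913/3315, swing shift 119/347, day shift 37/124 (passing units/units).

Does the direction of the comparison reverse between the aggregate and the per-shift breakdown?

Night shift: the legacy line 101/144 = 70.1%, Line 3 1913/3315 = 57.7% → the legacy line
Swing shift: the legacy line 411/844 = 48.7%, Line 3 119/347 = 34.3% → the legacy line
Day shift: the legacy line 987/2401 = 41.1%, Line 3 37/124 = 29.8% → the legacy line
Overall: the legacy line 1499/3389 = 44.2%, Line 3 2069/3786 = 54.6% → Line 3
The legacy line wins each shift group but Line 3 wins overall — the comparison reverses. The legacy line's units skew toward day shift, which has a lower base rate.

Yes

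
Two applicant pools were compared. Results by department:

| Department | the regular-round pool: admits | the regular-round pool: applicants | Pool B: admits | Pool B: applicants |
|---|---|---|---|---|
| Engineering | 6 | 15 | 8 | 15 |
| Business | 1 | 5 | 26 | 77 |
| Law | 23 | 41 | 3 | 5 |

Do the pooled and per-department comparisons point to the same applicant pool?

Engineering: the regular-round pool 6/15 = 40.0%, Pool B 8/15 = 53.3% → Pool B
Business: the regular-round pool 1/5 = 20.0%, Pool B 26/77 = 33.8% → Pool B
Law: the regular-round pool 23/41 = 56.1%, Pool B 3/5 = 60.0% → Pool B
Overall: the regular-round pool 30/61 = 49.2%, Pool B 37/97 = 38.1% → the regular-round pool
Pool B wins each department group but the regular-round pool wins overall — the comparison reverses. Pool B's applicants skew toward Business, which has a lower base rate.

No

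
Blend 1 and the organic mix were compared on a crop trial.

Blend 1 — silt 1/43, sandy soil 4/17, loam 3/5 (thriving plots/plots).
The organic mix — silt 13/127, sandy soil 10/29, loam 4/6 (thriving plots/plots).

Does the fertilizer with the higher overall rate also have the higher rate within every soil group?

Yes

Silt: Blend 1 1/43 = 2.3%, the organic mix 13/127 = 10.2% → the organic mix
Sandy soil: Blend 1 4/17 = 23.5%, the organic mix 10/29 = 34.5% → the organic mix
Loam: Blend 1 3/5 = 60.0%, the organic mix 4/6 = 66.7% → the organic mix
Overall: Blend 1 8/65 = 12.3%, the organic mix 27/162 = 16.7% → the organic mix
The organic mix wins overall and in every soil group — no reversal.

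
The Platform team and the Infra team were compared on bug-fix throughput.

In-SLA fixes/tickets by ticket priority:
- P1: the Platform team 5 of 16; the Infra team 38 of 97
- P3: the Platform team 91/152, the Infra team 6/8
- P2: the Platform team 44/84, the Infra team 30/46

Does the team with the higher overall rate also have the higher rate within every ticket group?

No

P1: the Platform team 5/16 = 31.2%, the Infra team 38/97 = 39.2% → the Infra team
P3: the Platform team 91/152 = 59.9%, the Infra team 6/8 = 75.0% → the Infra team
P2: the Platform team 44/84 = 52.4%, the Infra team 30/46 = 65.2% → the Infra team
Overall: the Platform team 140/252 = 55.6%, the Infra team 74/151 = 49.0% → the Platform team
The Infra team wins each ticket group but the Platform team wins overall — the comparison reverses. The Infra team's tickets skew toward P1, which has a lower base rate.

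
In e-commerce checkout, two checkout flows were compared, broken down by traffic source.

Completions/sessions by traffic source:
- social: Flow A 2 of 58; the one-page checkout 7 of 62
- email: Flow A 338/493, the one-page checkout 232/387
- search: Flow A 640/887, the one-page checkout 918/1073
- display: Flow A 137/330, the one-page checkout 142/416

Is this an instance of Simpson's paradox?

Social: Flow A 2/58 = 3.4%, the one-page checkout 7/62 = 11.3% → the one-page checkout
Email: Flow A 338/493 = 68.6%, the one-page checkout 232/387 = 59.9% → Flow A
Search: Flow A 640/887 = 72.2%, the one-page checkout 918/1073 = 85.6% → the one-page checkout
Display: Flow A 137/330 = 41.5%, the one-page checkout 142/416 = 34.1% → Flow A
Overall: Flow A 1117/1768 = 63.2%, the one-page checkout 1299/1938 = 67.0% → the one-page checkout
Neither sweeps: Flow A wins 2 of 4 groups, the one-page checkout wins 2. The one-page checkout wins overall but not every group — no Simpson reversal.

No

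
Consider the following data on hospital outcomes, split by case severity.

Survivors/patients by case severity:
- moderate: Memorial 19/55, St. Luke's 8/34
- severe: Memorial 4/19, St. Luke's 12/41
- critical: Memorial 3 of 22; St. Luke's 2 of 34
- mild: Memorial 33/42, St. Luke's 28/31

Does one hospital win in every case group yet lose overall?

Moderate: Memorial 19/55 = 34.5%, St. Luke's 8/34 = 23.5% → Memorial
Severe: Memorial 4/19 = 21.1%, St. Luke's 12/41 = 29.3% → St. Luke's
Critical: Memorial 3/22 = 13.6%, St. Luke's 2/34 = 5.9% → Memorial
Mild: Memorial 33/42 = 78.6%, St. Luke's 28/31 = 90.3% → St. Luke's
Overall: Memorial 59/138 = 42.8%, St. Luke's 50/140 = 35.7% → Memorial
Neither sweeps: Memorial wins 2 of 4 groups, St. Luke's wins 2. Memorial wins overall but not every group — no Simpson reversal.

No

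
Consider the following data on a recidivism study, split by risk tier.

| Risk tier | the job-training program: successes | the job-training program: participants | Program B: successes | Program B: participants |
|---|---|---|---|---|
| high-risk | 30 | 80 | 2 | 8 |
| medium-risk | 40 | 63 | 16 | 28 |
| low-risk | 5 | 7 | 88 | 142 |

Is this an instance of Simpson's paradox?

High-risk: the job-training program 30/80 = 37.5%, Program B 2/8 = 25.0% → the job-training program
Medium-risk: the job-training program 40/63 = 63.5%, Program B 16/28 = 57.1% → the job-training program
Low-risk: the job-training program 5/7 = 71.4%, Program B 88/142 = 62.0% → the job-training program
Overall: the job-training program 75/150 = 50.0%, Program B 106/178 = 59.6% → Program B
The job-training program wins each risk group but Program B wins overall — the comparison reverses. The job-training program's participants skew toward high-risk, which has a lower base rate.

Yes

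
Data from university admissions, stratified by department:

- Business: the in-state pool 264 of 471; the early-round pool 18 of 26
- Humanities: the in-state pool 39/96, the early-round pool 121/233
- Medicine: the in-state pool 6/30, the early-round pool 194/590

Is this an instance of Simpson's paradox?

Yes

Business: the in-state pool 264/471 = 56.1%, the early-round pool 18/26 = 69.2% → the early-round pool
Humanities: the in-state pool 39/96 = 40.6%, the early-round pool 121/233 = 51.9% → the early-round pool
Medicine: the in-state pool 6/30 = 20.0%, the early-round pool 194/590 = 32.9% → the early-round pool
Overall: the in-state pool 309/597 = 51.8%, the early-round pool 333/849 = 39.2% → the in-state pool
The early-round pool wins each department group but the in-state pool wins overall — the comparison reverses. The early-round pool's applicants skew toward Medicine, which has a lower base rate.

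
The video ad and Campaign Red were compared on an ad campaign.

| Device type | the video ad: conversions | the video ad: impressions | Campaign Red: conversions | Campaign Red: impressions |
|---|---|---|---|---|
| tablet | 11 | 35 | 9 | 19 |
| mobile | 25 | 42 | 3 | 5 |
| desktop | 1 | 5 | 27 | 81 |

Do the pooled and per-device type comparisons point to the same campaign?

No

Tablet: the video ad 11/35 = 31.4%, Campaign Red 9/19 = 47.4% → Campaign Red
Mobile: the video ad 25/42 = 59.5%, Campaign Red 3/5 = 60.0% → Campaign Red
Desktop: the video ad 1/5 = 20.0%, Campaign Red 27/81 = 33.3% → Campaign Red
Overall: the video ad 37/82 = 45.1%, Campaign Red 39/105 = 37.1% → the video ad
Campaign Red wins each device group but the video ad wins overall — the comparison reverses. Campaign Red's impressions skew toward desktop, which has a lower base rate.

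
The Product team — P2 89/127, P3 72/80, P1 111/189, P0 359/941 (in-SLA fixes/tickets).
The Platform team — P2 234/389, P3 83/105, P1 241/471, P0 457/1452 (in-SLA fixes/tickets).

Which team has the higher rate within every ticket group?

the Product team

P2: the Product team 89/127 = 70.1%, the Platform team 234/389 = 60.2% → the Product team
P3: the Product team 72/80 = 90.0%, the Platform team 83/105 = 79.0% → the Product team
P1: the Product team 111/189 = 58.7%, the Platform team 241/471 = 51.2% → the Product team
P0: the Product team 359/941 = 38.2%, the Platform team 457/1452 = 31.5% → the Product team
The Product team has the higher rate in all 4 groups.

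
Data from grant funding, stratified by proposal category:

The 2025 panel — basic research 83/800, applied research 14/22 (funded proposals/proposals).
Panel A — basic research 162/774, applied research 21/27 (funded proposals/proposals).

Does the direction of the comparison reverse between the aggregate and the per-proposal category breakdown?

No

Basic research: the 2025 panel 83/800 = 10.4%, Panel A 162/774 = 20.9% → Panel A
Applied research: the 2025 panel 14/22 = 63.6%, Panel A 21/27 = 77.8% → Panel A
Overall: the 2025 panel 97/822 = 11.8%, Panel A 183/801 = 22.8% → Panel A
Panel A wins overall and in every proposal group — no reversal.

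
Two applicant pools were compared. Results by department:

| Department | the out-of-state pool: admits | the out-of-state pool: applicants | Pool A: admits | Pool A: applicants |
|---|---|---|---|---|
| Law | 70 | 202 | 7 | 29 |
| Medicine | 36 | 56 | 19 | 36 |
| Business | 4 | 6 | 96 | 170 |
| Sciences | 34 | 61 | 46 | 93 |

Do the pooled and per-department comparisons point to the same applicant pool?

No

Law: the out-of-state pool 70/202 = 34.7%, Pool A 7/29 = 24.1% → the out-of-state pool
Medicine: the out-of-state pool 36/56 = 64.3%, Pool A 19/36 = 52.8% → the out-of-state pool
Business: the out-of-state pool 4/6 = 66.7%, Pool A 96/170 = 56.5% → the out-of-state pool
Sciences: the out-of-state pool 34/61 = 55.7%, Pool A 46/93 = 49.5% → the out-of-state pool
Overall: the out-of-state pool 144/325 = 44.3%, Pool A 168/328 = 51.2% → Pool A
The out-of-state pool wins each department group but Pool A wins overall — the comparison reverses. The out-of-state pool's applicants skew toward Law, which has a lower base rate.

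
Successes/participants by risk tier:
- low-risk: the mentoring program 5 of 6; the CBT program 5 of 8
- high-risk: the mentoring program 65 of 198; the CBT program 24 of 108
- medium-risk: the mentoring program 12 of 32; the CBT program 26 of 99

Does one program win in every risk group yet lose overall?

No

Low-risk: the mentoring program 5/6 = 83.3%, the CBT program 5/8 = 62.5% → the mentoring program
High-risk: the mentoring program 65/198 = 32.8%, the CBT program 24/108 = 22.2% → the mentoring program
Medium-risk: the mentoring program 12/32 = 37.5%, the CBT program 26/99 = 26.3% → the mentoring program
Overall: the mentoring program 82/236 = 34.7%, the CBT program 55/215 = 25.6% → the mentoring program
The mentoring program wins overall and in every risk group — no reversal.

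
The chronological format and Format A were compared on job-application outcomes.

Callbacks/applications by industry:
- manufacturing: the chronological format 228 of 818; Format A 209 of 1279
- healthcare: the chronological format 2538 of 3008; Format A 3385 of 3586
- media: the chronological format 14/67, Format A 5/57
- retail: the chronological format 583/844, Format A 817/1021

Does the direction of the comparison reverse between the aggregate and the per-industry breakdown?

Manufacturing: the chronological format 228/818 = 27.9%, Format A 209/1279 = 16.3% → the chronological format
Healthcare: the chronological format 2538/3008 = 84.4%, Format A 3385/3586 = 94.4% → Format A
Media: the chronological format 14/67 = 20.9%, Format A 5/57 = 8.8% → the chronological format
Retail: the chronological format 583/844 = 69.1%, Format A 817/1021 = 80.0% → Format A
Overall: the chronological format 3363/4737 = 71.0%, Format A 4416/5943 = 74.3% → Format A
Neither sweeps: the chronological format wins 2 of 4 groups, Format A wins 2. Format A wins overall but not every group — no Simpson reversal.

No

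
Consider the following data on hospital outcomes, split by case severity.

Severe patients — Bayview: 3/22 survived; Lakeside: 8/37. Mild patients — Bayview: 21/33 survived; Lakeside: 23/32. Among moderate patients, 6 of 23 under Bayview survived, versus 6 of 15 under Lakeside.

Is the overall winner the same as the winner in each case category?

Severe: Bayview 3/22 = 13.6%, Lakeside 8/37 = 21.6% → Lakeside
Mild: Bayview 21/33 = 63.6%, Lakeside 23/32 = 71.9% → Lakeside
Moderate: Bayview 6/23 = 26.1%, Lakeside 6/15 = 40.0% → Lakeside
Overall: Bayview 30/78 = 38.5%, Lakeside 37/84 = 44.0% → Lakeside
Lakeside wins overall and in every case group — no reversal.

Yes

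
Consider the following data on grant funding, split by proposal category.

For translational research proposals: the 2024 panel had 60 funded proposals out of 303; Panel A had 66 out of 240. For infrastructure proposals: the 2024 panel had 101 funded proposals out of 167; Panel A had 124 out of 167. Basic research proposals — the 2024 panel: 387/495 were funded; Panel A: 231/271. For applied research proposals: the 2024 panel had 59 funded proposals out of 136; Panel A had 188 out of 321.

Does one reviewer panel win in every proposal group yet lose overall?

Translational research: the 2024 panel 60/303 = 19.8%, Panel A 66/240 = 27.5% → Panel A
Infrastructure: the 2024 panel 101/167 = 60.5%, Panel A 124/167 = 74.3% → Panel A
Basic research: the 2024 panel 387/495 = 78.2%, Panel A 231/271 = 85.2% → Panel A
Applied research: the 2024 panel 59/136 = 43.4%, Panel A 188/321 = 58.6% → Panel A
Overall: the 2024 panel 607/1101 = 55.1%, Panel A 609/999 = 61.0% → Panel A
Panel A wins overall and in every proposal group — no reversal.

No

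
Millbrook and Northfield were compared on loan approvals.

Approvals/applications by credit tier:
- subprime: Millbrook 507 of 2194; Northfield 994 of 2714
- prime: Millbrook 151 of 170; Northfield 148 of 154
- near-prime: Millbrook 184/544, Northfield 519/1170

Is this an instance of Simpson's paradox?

No

Subprime: Millbrook 507/2194 = 23.1%, Northfield 994/2714 = 36.6% → Northfield
Prime: Millbrook 151/170 = 88.8%, Northfield 148/154 = 96.1% → Northfield
Near-prime: Millbrook 184/544 = 33.8%, Northfield 519/1170 = 44.4% → Northfield
Overall: Millbrook 842/2908 = 29.0%, Northfield 1661/4038 = 41.1% → Northfield
Northfield wins overall and in every credit group — no reversal.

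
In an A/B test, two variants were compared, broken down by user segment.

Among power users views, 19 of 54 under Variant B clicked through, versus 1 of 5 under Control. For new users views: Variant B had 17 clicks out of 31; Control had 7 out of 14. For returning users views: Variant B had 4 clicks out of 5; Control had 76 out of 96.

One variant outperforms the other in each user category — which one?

Variant B

Power users: Variant B 19/54 = 35.2%, Control 1/5 = 20.0% → Variant B
New users: Variant B 17/31 = 54.8%, Control 7/14 = 50.0% → Variant B
Returning users: Variant B 4/5 = 80.0%, Control 76/96 = 79.2% → Variant B
Variant B has the higher rate in all 3 groups.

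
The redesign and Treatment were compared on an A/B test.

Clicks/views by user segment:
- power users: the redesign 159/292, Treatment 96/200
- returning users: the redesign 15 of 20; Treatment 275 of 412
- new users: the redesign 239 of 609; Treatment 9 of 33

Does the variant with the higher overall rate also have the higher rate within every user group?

No

Power users: the redesign 159/292 = 54.5%, Treatment 96/200 = 48.0% → the redesign
Returning users: the redesign 15/20 = 75.0%, Treatment 275/412 = 66.7% → the redesign
New users: the redesign 239/609 = 39.2%, Treatment 9/33 = 27.3% → the redesign
Overall: the redesign 413/921 = 44.8%, Treatment 380/645 = 58.9% → Treatment
The redesign wins each user group but Treatment wins overall — the comparison reverses. The redesign's views skew toward new users, which has a lower base rate.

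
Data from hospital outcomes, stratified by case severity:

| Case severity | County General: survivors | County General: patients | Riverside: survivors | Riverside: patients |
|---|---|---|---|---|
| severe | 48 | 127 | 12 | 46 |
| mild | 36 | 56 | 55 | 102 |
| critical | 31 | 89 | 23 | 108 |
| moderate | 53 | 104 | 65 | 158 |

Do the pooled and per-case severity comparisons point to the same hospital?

Yes

Severe: County General 48/127 = 37.8%, Riverside 12/46 = 26.1% → County General
Mild: County General 36/56 = 64.3%, Riverside 55/102 = 53.9% → County General
Critical: County General 31/89 = 34.8%, Riverside 23/108 = 21.3% → County General
Moderate: County General 53/104 = 51.0%, Riverside 65/158 = 41.1% → County General
Overall: County General 168/376 = 44.7%, Riverside 155/414 = 37.4% → County General
County General wins overall and in every case group — no reversal.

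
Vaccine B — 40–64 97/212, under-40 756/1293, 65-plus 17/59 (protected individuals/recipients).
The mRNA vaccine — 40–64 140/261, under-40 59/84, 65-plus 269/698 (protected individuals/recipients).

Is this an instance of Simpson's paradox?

40–64: Vaccine B 97/212 = 45.8%, the mRNA vaccine 140/261 = 53.6% → the mRNA vaccine
Under-40: Vaccine B 756/1293 = 58.5%, the mRNA vaccine 59/84 = 70.2% → the mRNA vaccine
65-plus: Vaccine B 17/59 = 28.8%, the mRNA vaccine 269/698 = 38.5% → the mRNA vaccine
Overall: Vaccine B 870/1564 = 55.6%, the mRNA vaccine 468/1043 = 44.9% → Vaccine B
The mRNA vaccine wins each age group but Vaccine B wins overall — the comparison reverses. The mRNA vaccine's recipients skew toward 65-plus, which has a lower base rate.

Yes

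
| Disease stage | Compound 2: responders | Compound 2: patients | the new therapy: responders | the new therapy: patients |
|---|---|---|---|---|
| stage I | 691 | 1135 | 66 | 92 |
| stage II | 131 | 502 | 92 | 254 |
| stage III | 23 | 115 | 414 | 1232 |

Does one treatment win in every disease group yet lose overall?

Stage I: Compound 2 691/1135 = 60.9%, the new therapy 66/92 = 71.7% → the new therapy
Stage II: Compound 2 131/502 = 26.1%, the new therapy 92/254 = 36.2% → the new therapy
Stage III: Compound 2 23/115 = 20.0%, the new therapy 414/1232 = 33.6% → the new therapy
Overall: Compound 2 845/1752 = 48.2%, the new therapy 572/1578 = 36.2% → Compound 2
The new therapy wins each disease group but Compound 2 wins overall — the comparison reverses. The new therapy's patients skew toward stage III, which has a lower base rate.

Yes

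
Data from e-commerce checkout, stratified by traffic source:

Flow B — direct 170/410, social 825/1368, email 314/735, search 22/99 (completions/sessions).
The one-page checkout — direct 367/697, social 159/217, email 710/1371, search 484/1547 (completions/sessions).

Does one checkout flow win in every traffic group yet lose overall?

Yes

Direct: Flow B 170/410 = 41.5%, the one-page checkout 367/697 = 52.7% → the one-page checkout
Social: Flow B 825/1368 = 60.3%, the one-page checkout 159/217 = 73.3% → the one-page checkout
Email: Flow B 314/735 = 42.7%, the one-page checkout 710/1371 = 51.8% → the one-page checkout
Search: Flow B 22/99 = 22.2%, the one-page checkout 484/1547 = 31.3% → the one-page checkout
Overall: Flow B 1331/2612 = 51.0%, the one-page checkout 1720/3832 = 44.9% → Flow B
The one-page checkout wins each traffic group but Flow B wins overall — the comparison reverses. The one-page checkout's sessions skew toward search, which has a lower base rate.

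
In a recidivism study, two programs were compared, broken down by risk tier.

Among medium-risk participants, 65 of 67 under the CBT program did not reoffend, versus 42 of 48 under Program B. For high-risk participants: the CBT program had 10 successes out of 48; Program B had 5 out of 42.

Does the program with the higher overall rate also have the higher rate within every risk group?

Medium-risk: the CBT program 65/67 = 97.0%, Program B 42/48 = 87.5% → the CBT program
High-risk: the CBT program 10/48 = 20.8%, Program B 5/42 = 11.9% → the CBT program
Overall: the CBT program 75/115 = 65.2%, Program B 47/90 = 52.2% → the CBT program
The CBT program wins overall and in every risk group — no reversal.

Yes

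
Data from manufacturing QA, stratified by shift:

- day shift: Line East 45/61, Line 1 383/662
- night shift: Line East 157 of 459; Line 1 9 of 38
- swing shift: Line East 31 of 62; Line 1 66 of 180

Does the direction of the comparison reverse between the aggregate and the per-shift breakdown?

Yes

Day shift: Line East 45/61 = 73.8%, Line 1 383/662 = 57.9% → Line East
Night shift: Line East 157/459 = 34.2%, Line 1 9/38 = 23.7% → Line East
Swing shift: Line East 31/62 = 50.0%, Line 1 66/180 = 36.7% → Line East
Overall: Line East 233/582 = 40.0%, Line 1 458/880 = 52.0% → Line 1
Line East wins each shift group but Line 1 wins overall — the comparison reverses. Line East's units skew toward night shift, which has a lower base rate.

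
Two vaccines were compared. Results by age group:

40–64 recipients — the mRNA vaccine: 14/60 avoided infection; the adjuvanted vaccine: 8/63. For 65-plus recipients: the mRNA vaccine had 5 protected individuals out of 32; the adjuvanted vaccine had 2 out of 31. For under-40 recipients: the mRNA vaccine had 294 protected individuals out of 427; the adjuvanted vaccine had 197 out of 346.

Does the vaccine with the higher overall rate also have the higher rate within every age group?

Yes

40–64: the mRNA vaccine 14/60 = 23.3%, the adjuvanted vaccine 8/63 = 12.7% → the mRNA vaccine
65-plus: the mRNA vaccine 5/32 = 15.6%, the adjuvanted vaccine 2/31 = 6.5% → the mRNA vaccine
Under-40: the mRNA vaccine 294/427 = 68.9%, the adjuvanted vaccine 197/346 = 56.9% → the mRNA vaccine
Overall: the mRNA vaccine 313/519 = 60.3%, the adjuvanted vaccine 207/440 = 47.0% → the mRNA vaccine
The mRNA vaccine wins overall and in every age group — no reversal.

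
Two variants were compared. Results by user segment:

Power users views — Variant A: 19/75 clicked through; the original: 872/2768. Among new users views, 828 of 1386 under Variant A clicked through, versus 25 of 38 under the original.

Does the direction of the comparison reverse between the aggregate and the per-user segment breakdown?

Yes

Power users: Variant A 19/75 = 25.3%, the original 872/2768 = 31.5% → the original
New users: Variant A 828/1386 = 59.7%, the original 25/38 = 65.8% → the original
Overall: Variant A 847/1461 = 58.0%, the original 897/2806 = 32.0% → Variant A
The original wins each user group but Variant A wins overall — the comparison reverses. The original's views skew toward power users, which has a lower base rate.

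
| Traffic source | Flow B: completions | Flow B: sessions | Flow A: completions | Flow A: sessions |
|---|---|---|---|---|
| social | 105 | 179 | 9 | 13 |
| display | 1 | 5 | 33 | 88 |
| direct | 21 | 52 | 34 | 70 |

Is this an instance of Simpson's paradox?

Yes

Social: Flow B 105/179 = 58.7%, Flow A 9/13 = 69.2% → Flow A
Display: Flow B 1/5 = 20.0%, Flow A 33/88 = 37.5% → Flow A
Direct: Flow B 21/52 = 40.4%, Flow A 34/70 = 48.6% → Flow A
Overall: Flow B 127/236 = 53.8%, Flow A 76/171 = 44.4% → Flow B
Flow A wins each traffic group but Flow B wins overall — the comparison reverses. Flow A's sessions skew toward display, which has a lower base rate.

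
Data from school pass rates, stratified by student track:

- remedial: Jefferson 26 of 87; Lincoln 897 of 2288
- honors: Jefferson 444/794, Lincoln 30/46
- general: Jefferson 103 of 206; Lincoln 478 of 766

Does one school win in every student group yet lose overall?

Remedial: Jefferson 26/87 = 29.9%, Lincoln 897/2288 = 39.2% → Lincoln
Honors: Jefferson 444/794 = 55.9%, Lincoln 30/46 = 65.2% → Lincoln
General: Jefferson 103/206 = 50.0%, Lincoln 478/766 = 62.4% → Lincoln
Overall: Jefferson 573/1087 = 52.7%, Lincoln 1405/3100 = 45.3% → Jefferson
Lincoln wins each student group but Jefferson wins overall — the comparison reverses. Lincoln's students skew toward remedial, which has a lower base rate.

Yes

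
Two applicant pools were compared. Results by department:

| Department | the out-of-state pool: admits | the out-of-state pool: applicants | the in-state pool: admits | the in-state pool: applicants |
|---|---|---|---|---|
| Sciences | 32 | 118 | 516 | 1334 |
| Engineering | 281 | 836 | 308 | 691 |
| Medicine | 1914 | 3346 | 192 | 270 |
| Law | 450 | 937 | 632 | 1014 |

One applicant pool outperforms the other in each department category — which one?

Sciences: the out-of-state pool 32/118 = 27.1%, the in-state pool 516/1334 = 38.7% → the in-state pool
Engineering: the out-of-state pool 281/836 = 33.6%, the in-state pool 308/691 = 44.6% → the in-state pool
Medicine: the out-of-state pool 1914/3346 = 57.2%, the in-state pool 192/270 = 71.1% → the in-state pool
Law: the out-of-state pool 450/937 = 48.0%, the in-state pool 632/1014 = 62.3% → the in-state pool
The in-state pool has the higher rate in all 4 groups.

the in-state pool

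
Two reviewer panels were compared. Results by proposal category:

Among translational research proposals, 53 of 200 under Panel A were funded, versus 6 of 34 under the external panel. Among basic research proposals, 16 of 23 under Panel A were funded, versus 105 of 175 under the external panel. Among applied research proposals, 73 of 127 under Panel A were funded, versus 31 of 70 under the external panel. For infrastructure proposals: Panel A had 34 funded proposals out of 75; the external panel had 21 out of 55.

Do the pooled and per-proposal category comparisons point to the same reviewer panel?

No

Translational research: Panel A 53/200 = 26.5%, the external panel 6/34 = 17.6% → Panel A
Basic research: Panel A 16/23 = 69.6%, the external panel 105/175 = 60.0% → Panel A
Applied research: Panel A 73/127 = 57.5%, the external panel 31/70 = 44.3% → Panel A
Infrastructure: Panel A 34/75 = 45.3%, the external panel 21/55 = 38.2% → Panel A
Overall: Panel A 176/425 = 41.4%, the external panel 163/334 = 48.8% → the external panel
Panel A wins each proposal group but the external panel wins overall — the comparison reverses. Panel A's proposals skew toward translational research, which has a lower base rate.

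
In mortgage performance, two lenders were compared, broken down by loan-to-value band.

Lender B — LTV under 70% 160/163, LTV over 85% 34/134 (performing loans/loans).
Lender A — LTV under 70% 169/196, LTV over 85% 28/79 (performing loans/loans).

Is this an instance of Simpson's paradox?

No

LTV under 70%: Lender B 160/163 = 98.2%, Lender A 169/196 = 86.2% → Lender B
LTV over 85%: Lender B 34/134 = 25.4%, Lender A 28/79 = 35.4% → Lender A
Overall: Lender B 194/297 = 65.3%, Lender A 197/275 = 71.6% → Lender A
Neither sweeps: Lender B wins 1 of 2 groups, Lender A wins 1. Lender A wins overall but not every group — no Simpson reversal.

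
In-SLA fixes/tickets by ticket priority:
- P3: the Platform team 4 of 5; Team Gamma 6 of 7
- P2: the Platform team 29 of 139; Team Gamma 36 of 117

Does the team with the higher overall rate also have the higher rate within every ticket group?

Yes

P3: the Platform team 4/5 = 80.0%, Team Gamma 6/7 = 85.7% → Team Gamma
P2: the Platform team 29/139 = 20.9%, Team Gamma 36/117 = 30.8% → Team Gamma
Overall: the Platform team 33/144 = 22.9%, Team Gamma 42/124 = 33.9% → Team Gamma
Team Gamma wins overall and in every ticket group — no reversal.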